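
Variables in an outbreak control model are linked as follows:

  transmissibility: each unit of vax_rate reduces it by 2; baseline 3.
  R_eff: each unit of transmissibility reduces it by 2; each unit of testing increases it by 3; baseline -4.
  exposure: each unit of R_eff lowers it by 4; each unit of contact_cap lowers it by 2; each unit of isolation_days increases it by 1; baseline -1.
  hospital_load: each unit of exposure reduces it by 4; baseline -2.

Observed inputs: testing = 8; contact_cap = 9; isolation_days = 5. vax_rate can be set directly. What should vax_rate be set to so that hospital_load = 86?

Substituting into the R_eff equation gives R_eff = 4*vax_rate + 14.
So exposure = -16*vax_rate - 70.
Substituting into the hospital_load equation gives hospital_load = 64*vax_rate + 278.
Solve 64*vax_rate + 278 = 86: vax_rate = (86 - 278) / 64 = -3.

vax_rate = -3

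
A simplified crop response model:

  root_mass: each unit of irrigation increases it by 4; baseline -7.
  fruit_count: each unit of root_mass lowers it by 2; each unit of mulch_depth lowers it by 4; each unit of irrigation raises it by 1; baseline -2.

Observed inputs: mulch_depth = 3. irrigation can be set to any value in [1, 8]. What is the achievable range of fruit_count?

-56 to -7

Substituting into the fruit_count equation gives fruit_count = -7*irrigation.
Linear in irrigation, so extremes are at the endpoints: irrigation = 1 gives fruit_count = -7; irrigation = 8 gives fruit_count = -56.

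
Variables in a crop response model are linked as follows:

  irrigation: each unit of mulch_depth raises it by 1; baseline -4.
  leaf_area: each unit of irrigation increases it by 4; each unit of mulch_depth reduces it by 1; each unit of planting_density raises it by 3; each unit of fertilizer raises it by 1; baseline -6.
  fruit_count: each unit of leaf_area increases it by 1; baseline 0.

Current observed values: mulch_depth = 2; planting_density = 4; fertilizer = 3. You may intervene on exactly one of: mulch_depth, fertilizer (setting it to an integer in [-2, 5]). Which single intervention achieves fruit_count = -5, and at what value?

set fertilizer = -1

Intervening on mulch_depth: fruit_count = 3*mulch_depth - 7. Reaching -5 requires mulch_depth = 2/3, not an integer.
Intervening on fertilizer: with other inputs at their observed values, fruit_count = fertilizer - 4. Solving for -5 gives fertilizer = -1, within [-2, 5].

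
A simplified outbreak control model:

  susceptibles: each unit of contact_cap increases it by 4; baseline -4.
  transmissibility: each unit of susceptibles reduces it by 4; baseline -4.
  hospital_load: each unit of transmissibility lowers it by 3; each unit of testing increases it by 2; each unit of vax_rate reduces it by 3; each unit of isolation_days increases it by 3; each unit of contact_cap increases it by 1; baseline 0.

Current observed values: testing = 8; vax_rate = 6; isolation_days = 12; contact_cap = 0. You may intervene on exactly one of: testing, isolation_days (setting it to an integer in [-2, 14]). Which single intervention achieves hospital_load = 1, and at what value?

set isolation_days = 13

Intervening on testing: hospital_load = 2*testing - 18. Reaching 1 requires testing = 19/2, not an integer.
Intervening on isolation_days: with other inputs at their observed values, hospital_load = 3*isolation_days - 38. Solving for 1 gives isolation_days = 13, within [-2, 14].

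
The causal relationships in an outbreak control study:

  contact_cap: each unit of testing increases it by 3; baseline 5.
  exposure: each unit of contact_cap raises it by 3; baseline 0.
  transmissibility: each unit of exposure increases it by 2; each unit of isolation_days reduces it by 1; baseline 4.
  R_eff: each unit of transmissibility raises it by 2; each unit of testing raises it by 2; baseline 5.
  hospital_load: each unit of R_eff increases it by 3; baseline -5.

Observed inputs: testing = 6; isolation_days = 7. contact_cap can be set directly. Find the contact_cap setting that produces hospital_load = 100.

Intervening on contact_cap fixes its value directly, overriding its dependence on testing.
Substituting into the transmissibility equation gives transmissibility = 6*contact_cap - 3.
Substituting into the R_eff equation gives R_eff = 12*contact_cap + 11.
Substituting into the hospital_load equation gives hospital_load = 36*contact_cap + 28.
Solve 36*contact_cap + 28 = 100: contact_cap = (100 - 28) / 36 = 2.

contact_cap = 2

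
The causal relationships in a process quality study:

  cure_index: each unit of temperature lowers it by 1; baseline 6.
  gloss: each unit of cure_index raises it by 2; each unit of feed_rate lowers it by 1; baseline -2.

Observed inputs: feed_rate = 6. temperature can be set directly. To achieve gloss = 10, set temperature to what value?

temperature = -3

Substituting into the gloss equation gives gloss = -2*temperature + 4.
Solve -2*temperature + 4 = 10: temperature = (10 - 4) / -2 = -3.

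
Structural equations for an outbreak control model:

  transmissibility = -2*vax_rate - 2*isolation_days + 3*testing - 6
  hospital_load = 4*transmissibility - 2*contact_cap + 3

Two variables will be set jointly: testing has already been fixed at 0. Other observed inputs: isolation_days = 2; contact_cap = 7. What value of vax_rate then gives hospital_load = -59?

vax_rate = 1

With testing held at 0:
Substituting into the transmissibility equation gives transmissibility = -2*vax_rate - 10.
This gives hospital_load = -8*vax_rate - 51.
Solve -8*vax_rate - 51 = -59: vax_rate = (-59 + 51) / -8 = 1.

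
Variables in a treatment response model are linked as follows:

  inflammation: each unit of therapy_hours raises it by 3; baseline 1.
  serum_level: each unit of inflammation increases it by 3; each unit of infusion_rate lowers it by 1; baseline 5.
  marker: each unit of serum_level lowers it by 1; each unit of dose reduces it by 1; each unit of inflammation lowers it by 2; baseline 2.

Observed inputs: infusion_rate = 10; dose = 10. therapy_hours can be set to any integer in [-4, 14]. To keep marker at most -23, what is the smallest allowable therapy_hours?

Substituting into the serum_level equation gives serum_level = 9*therapy_hours - 2.
Substituting into the marker equation gives marker = -15*therapy_hours - 8.
Require -15*therapy_hours - 8 ≤ -23, so therapy_hours ≥ 1.
The smallest integer in [-4, 14] satisfying this is 1.

therapy_hours = 1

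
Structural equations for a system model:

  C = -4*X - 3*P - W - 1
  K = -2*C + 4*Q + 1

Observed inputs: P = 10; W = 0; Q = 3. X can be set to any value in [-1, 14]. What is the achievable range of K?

Substituting into the C equation gives C = -4*X - 31.
K becomes 8*X + 75.
Linear in X, so extremes are at the endpoints: X = -1 gives K = 67; X = 14 gives K = 187.

67 to 187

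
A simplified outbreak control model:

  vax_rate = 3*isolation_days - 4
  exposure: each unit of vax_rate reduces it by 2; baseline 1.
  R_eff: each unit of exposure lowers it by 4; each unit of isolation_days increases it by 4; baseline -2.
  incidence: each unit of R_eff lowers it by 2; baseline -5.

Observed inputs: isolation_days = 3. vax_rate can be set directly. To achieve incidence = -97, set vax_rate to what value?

vax_rate = 5

Intervening on vax_rate fixes its value directly, overriding its dependence on isolation_days.
Substituting into the R_eff equation gives R_eff = 8*vax_rate + 6.
Substituting into the incidence equation gives incidence = -16*vax_rate - 17.
Solve -16*vax_rate - 17 = -97: vax_rate = (-97 + 17) / -16 = 5.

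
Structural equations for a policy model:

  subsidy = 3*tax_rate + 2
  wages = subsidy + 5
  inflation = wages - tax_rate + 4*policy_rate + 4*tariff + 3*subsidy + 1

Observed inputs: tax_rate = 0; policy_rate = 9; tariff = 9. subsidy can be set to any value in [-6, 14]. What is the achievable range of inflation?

54 to 134

Intervening on subsidy fixes its value directly, overriding its dependence on tax_rate.
Substituting into the inflation equation gives inflation = 4*subsidy + 78.
Linear in subsidy, so extremes are at the endpoints: subsidy = -6 gives inflation = 54; subsidy = 14 gives inflation = 134.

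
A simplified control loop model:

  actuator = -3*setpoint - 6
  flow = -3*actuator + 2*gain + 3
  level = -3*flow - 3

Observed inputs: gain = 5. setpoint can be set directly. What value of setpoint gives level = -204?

setpoint = 4

Substituting into the flow equation gives flow = 9*setpoint + 31.
Substituting into the level equation gives level = -27*setpoint - 96.
Solve -27*setpoint - 96 = -204: setpoint = (-204 + 96) / -27 = 4.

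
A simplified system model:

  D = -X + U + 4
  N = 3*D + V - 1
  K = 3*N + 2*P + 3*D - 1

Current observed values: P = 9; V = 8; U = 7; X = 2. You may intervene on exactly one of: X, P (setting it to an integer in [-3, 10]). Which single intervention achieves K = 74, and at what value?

set X = 8

Intervening on X: with other inputs at their observed values, K = -12*X + 170. Solving for 74 gives X = 8, within [-3, 10].
Intervening on P: K = 2*P + 128. Reaching 74 requires P = -27, outside [-3, 10].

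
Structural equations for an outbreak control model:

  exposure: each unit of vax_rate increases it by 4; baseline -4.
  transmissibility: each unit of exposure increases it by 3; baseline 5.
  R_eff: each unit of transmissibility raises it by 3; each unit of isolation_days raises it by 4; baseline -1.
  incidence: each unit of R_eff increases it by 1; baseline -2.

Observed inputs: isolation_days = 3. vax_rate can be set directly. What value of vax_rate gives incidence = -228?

Substituting into the transmissibility equation gives transmissibility = 12*vax_rate - 7.
Substituting into the R_eff equation gives R_eff = 36*vax_rate - 10.
So incidence = 36*vax_rate - 12.
Solve 36*vax_rate - 12 = -228: vax_rate = (-228 + 12) / 36 = -6.

vax_rate = -6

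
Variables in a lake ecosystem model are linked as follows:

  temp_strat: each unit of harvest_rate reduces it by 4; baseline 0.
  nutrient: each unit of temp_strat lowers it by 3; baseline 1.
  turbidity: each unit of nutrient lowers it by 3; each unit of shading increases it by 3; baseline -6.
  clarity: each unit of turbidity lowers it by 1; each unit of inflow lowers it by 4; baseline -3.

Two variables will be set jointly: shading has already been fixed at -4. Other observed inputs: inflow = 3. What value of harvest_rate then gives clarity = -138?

With shading held at -4:
Substituting into the nutrient equation gives nutrient = 12*harvest_rate + 1.
turbidity becomes -36*harvest_rate - 21.
Substituting into the clarity equation gives clarity = 36*harvest_rate + 6.
Solve 36*harvest_rate + 6 = -138: harvest_rate = (-138 - 6) / 36 = -4.

harvest_rate = -4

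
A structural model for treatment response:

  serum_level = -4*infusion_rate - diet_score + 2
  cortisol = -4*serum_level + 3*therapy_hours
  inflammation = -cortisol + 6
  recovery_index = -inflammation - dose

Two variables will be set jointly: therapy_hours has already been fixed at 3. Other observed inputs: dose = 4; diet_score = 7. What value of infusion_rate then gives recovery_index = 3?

infusion_rate = -1

With therapy_hours held at 3:
Substituting into the serum_level equation gives serum_level = -4*infusion_rate - 5.
Substituting into the cortisol equation gives cortisol = 16*infusion_rate + 29.
Substituting into the inflammation equation gives inflammation = -16*infusion_rate - 23.
Substituting into the recovery_index equation gives recovery_index = 16*infusion_rate + 19.
Solve 16*infusion_rate + 19 = 3: infusion_rate = (3 - 19) / 16 = -1.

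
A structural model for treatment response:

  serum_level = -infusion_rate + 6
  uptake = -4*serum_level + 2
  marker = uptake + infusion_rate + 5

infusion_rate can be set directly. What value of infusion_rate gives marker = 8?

Substituting into the uptake equation gives uptake = 4*infusion_rate - 22.
So marker = 5*infusion_rate - 17.
Solve 5*infusion_rate - 17 = 8: infusion_rate = (8 + 17) / 5 = 5.

infusion_rate = 5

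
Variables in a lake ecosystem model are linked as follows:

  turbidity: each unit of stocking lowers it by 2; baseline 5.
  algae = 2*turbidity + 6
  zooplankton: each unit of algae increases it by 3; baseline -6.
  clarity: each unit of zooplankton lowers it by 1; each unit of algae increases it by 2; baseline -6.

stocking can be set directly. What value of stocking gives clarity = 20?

stocking = 9

Substituting into the algae equation gives algae = -4*stocking + 16.
zooplankton becomes -12*stocking + 42.
Substituting into the clarity equation gives clarity = 4*stocking - 16.
Solve 4*stocking - 16 = 20: stocking = (20 + 16) / 4 = 9.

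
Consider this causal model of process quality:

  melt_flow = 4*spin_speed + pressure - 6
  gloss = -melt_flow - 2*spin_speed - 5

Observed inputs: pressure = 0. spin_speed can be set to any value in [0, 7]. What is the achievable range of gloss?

Substituting into the melt_flow equation gives melt_flow = 4*spin_speed - 6.
Substituting into the gloss equation gives gloss = -6*spin_speed + 1.
Linear in spin_speed, so extremes are at the endpoints: spin_speed = 0 gives gloss = 1; spin_speed = 7 gives gloss = -41.

-41 to 1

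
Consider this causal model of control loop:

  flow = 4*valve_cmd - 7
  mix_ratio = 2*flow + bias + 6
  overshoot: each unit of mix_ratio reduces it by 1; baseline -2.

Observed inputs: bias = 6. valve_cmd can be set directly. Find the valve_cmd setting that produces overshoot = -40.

Substituting into the mix_ratio equation gives mix_ratio = 8*valve_cmd - 2.
So overshoot = -8*valve_cmd.
Solve -8*valve_cmd = -40: valve_cmd = -40 / -8 = 5.

valve_cmd = 5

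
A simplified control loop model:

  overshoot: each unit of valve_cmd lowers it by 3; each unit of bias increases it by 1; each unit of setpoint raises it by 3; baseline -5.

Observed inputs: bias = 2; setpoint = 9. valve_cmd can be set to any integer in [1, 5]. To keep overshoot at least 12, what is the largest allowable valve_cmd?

Substituting into the overshoot equation gives overshoot = -3*valve_cmd + 24.
Require -3*valve_cmd + 24 ≥ 12, so valve_cmd ≤ 4.
The largest integer in [1, 5] satisfying this is 4.

valve_cmd = 4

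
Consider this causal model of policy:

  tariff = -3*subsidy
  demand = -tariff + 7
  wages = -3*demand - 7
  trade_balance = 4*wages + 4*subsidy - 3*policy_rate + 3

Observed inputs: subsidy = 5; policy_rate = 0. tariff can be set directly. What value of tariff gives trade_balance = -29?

tariff = 5

Intervening on tariff fixes its value directly, overriding its dependence on subsidy.
Substituting into the wages equation gives wages = 3*tariff - 28.
Substituting into the trade_balance equation gives trade_balance = 12*tariff - 89.
Solve 12*tariff - 89 = -29: tariff = (-29 + 89) / 12 = 5.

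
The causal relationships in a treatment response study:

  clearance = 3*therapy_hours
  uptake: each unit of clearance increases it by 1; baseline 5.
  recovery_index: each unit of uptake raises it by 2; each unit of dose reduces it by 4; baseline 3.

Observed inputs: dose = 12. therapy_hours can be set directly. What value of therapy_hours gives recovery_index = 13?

Substituting into the uptake equation gives uptake = 3*therapy_hours + 5.
Substituting into the recovery_index equation gives recovery_index = 6*therapy_hours - 35.
Solve 6*therapy_hours - 35 = 13: therapy_hours = (13 + 35) / 6 = 8.

therapy_hours = 8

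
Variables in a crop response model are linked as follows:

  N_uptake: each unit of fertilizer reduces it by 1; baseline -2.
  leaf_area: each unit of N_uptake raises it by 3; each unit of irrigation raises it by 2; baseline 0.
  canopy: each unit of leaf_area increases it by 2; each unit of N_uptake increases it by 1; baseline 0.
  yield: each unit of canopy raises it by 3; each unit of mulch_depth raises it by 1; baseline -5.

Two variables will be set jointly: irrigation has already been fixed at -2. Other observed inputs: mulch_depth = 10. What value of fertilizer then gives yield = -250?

With irrigation held at -2:
Substituting into the leaf_area equation gives leaf_area = -3*fertilizer - 10.
Substituting into the canopy equation gives canopy = -7*fertilizer - 22.
yield becomes -21*fertilizer - 61.
Solve -21*fertilizer - 61 = -250: fertilizer = (-250 + 61) / -21 = 9.

fertilizer = 9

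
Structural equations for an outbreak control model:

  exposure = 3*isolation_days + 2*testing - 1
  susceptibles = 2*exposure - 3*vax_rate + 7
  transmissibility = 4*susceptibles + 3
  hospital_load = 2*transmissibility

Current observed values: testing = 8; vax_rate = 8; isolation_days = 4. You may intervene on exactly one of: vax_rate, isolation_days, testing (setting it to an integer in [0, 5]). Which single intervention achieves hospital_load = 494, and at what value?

Intervening on vax_rate: with other inputs at their observed values, hospital_load = -24*vax_rate + 494. Solving for 494 gives vax_rate = 0, within [0, 5].
Intervening on isolation_days: hospital_load = 48*isolation_days + 110. Reaching 494 requires isolation_days = 8, outside [0, 5].
Intervening on testing: hospital_load = 32*testing + 46. Reaching 494 requires testing = 14, outside [0, 5].

set vax_rate = 0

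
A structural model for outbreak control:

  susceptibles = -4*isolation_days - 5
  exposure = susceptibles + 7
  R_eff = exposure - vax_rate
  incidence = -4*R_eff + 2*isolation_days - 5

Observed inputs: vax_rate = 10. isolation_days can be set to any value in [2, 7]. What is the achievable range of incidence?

63 to 153

Substituting into the exposure equation gives exposure = -4*isolation_days + 2.
This gives R_eff = -4*isolation_days - 8.
Substituting into the incidence equation gives incidence = 18*isolation_days + 27.
Linear in isolation_days, so extremes are at the endpoints: isolation_days = 2 gives incidence = 63; isolation_days = 7 gives incidence = 153.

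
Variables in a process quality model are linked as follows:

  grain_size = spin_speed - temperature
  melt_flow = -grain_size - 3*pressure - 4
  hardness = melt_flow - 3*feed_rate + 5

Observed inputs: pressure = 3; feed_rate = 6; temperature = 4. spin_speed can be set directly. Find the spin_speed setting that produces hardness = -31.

Substituting into the grain_size equation gives grain_size = spin_speed - 4.
So melt_flow = -spin_speed - 9.
Substituting into the hardness equation gives hardness = -spin_speed - 22.
Solve -spin_speed - 22 = -31: spin_speed = (-31 + 22) / -1 = 9.

spin_speed = 9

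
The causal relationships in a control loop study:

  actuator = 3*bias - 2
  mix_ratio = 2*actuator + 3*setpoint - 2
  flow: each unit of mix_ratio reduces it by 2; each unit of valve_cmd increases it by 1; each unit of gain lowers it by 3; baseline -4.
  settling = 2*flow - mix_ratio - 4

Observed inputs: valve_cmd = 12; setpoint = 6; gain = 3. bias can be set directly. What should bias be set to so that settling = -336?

Substituting into the mix_ratio equation gives mix_ratio = 6*bias + 12.
Substituting into the flow equation gives flow = -12*bias - 25.
settling becomes -30*bias - 66.
Solve -30*bias - 66 = -336: bias = (-336 + 66) / -30 = 9.

bias = 9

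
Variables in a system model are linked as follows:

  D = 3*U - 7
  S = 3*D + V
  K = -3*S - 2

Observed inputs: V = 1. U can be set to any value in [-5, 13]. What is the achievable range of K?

-293 to 193

Substituting into the S equation gives S = 9*U - 20.
K becomes -27*U + 58.
Linear in U, so extremes are at the endpoints: U = -5 gives K = 193; U = 13 gives K = -293.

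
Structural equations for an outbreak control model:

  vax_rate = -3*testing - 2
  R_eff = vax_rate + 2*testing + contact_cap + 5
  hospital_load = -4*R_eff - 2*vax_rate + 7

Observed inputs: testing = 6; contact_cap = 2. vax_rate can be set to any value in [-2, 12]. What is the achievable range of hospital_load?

Intervening on vax_rate fixes its value directly, overriding its dependence on testing.
Substituting into the R_eff equation gives R_eff = vax_rate + 19.
Substituting into the hospital_load equation gives hospital_load = -6*vax_rate - 69.
Linear in vax_rate, so extremes are at the endpoints: vax_rate = -2 gives hospital_load = -57; vax_rate = 12 gives hospital_load = -141.

-141 to -57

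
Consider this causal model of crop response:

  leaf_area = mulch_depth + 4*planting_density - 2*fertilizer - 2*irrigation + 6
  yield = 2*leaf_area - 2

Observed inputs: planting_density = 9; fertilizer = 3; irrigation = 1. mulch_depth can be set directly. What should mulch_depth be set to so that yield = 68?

mulch_depth = 1

Substituting into the leaf_area equation gives leaf_area = mulch_depth + 34.
Substituting into the yield equation gives yield = 2*mulch_depth + 66.
Solve 2*mulch_depth + 66 = 68: mulch_depth = (68 - 66) / 2 = 1.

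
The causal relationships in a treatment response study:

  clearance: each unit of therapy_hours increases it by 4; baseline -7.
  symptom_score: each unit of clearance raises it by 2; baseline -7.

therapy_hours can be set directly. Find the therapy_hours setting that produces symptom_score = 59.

Substituting into the symptom_score equation gives symptom_score = 8*therapy_hours - 21.
Solve 8*therapy_hours - 21 = 59: therapy_hours = (59 + 21) / 8 = 10.

therapy_hours = 10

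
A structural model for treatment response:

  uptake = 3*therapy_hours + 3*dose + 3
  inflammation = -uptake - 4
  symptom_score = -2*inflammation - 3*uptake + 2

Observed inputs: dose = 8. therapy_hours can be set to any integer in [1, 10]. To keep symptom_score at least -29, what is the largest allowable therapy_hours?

Substituting into the uptake equation gives uptake = 3*therapy_hours + 27.
Substituting into the inflammation equation gives inflammation = -3*therapy_hours - 31.
Substituting into the symptom_score equation gives symptom_score = -3*therapy_hours - 17.
Require -3*therapy_hours - 17 ≥ -29, so therapy_hours ≤ 4.
The largest integer in [1, 10] satisfying this is 4.

therapy_hours = 4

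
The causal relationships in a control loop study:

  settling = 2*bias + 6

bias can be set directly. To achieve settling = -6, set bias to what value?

bias = -6

Solve 2*bias + 6 = -6: bias = (-6 - 6) / 2 = -6.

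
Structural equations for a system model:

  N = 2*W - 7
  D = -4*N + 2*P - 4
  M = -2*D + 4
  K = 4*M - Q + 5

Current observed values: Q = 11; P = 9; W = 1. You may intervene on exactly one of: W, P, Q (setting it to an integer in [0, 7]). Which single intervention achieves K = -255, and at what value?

Intervening on W: K = 64*W - 326. Reaching -255 requires W = 71/64, not an integer.
Intervening on P: K = -16*P - 118. Reaching -255 requires P = 137/16, not an integer.
Intervening on Q: with other inputs at their observed values, K = -Q - 251. Solving for -255 gives Q = 4, within [0, 7].

set Q = 4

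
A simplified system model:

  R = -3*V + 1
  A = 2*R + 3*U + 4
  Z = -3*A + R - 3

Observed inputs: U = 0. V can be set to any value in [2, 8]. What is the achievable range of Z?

Substituting into the A equation gives A = -6*V + 6.
Substituting into the Z equation gives Z = 15*V - 20.
Linear in V, so extremes are at the endpoints: V = 2 gives Z = 10; V = 8 gives Z = 100.

10 to 100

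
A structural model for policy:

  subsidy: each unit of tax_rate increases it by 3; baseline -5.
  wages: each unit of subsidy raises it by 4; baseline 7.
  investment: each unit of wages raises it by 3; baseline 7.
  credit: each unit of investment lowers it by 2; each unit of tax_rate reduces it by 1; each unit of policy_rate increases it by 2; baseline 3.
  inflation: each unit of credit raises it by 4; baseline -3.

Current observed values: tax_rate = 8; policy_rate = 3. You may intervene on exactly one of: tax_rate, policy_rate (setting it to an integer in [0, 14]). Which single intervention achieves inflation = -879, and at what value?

set tax_rate = 4

Intervening on tax_rate: with other inputs at their observed values, inflation = -292*tax_rate + 289. Solving for -879 gives tax_rate = 4, within [0, 14].
Intervening on policy_rate: inflation = 8*policy_rate - 2071. Reaching -879 requires policy_rate = 149, outside [0, 14].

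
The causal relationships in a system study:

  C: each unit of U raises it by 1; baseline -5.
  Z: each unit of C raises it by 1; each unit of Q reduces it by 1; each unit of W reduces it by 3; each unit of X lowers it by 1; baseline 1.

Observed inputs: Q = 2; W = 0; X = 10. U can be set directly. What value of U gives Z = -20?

Substituting into the Z equation gives Z = U - 16.
Solve U - 16 = -20: U = (-20 + 16) / 1 = -4.

U = -4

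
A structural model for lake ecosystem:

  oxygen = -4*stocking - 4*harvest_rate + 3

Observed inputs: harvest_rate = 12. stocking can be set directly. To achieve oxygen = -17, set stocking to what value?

stocking = -7

Substituting into the oxygen equation gives oxygen = -4*stocking - 45.
Solve -4*stocking - 45 = -17: stocking = (-17 + 45) / -4 = -7.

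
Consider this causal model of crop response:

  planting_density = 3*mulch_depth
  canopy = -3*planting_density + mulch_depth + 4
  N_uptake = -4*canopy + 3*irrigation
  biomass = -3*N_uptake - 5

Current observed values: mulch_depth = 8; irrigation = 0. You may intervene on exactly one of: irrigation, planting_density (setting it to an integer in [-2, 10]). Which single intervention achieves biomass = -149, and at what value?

set planting_density = 8

Intervening on irrigation: biomass = -9*irrigation - 725. Reaching -149 requires irrigation = -64, outside [-2, 10].
Intervening on planting_density: with other inputs at their observed values, biomass = -36*planting_density + 139. Solving for -149 gives planting_density = 8, within [-2, 10].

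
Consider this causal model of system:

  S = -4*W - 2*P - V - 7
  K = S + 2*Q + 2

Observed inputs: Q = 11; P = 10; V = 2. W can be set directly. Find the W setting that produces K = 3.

Substituting into the S equation gives S = -4*W - 29.
This gives K = -4*W - 5.
Solve -4*W - 5 = 3: W = (3 + 5) / -4 = -2.

W = -2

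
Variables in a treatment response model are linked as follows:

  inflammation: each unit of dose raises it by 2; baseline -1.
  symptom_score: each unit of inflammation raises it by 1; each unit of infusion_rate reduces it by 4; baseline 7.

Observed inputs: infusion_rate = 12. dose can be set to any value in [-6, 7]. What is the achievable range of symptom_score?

Substituting into the symptom_score equation gives symptom_score = 2*dose - 42.
Linear in dose, so extremes are at the endpoints: dose = -6 gives symptom_score = -54; dose = 7 gives symptom_score = -28.

-54 to -28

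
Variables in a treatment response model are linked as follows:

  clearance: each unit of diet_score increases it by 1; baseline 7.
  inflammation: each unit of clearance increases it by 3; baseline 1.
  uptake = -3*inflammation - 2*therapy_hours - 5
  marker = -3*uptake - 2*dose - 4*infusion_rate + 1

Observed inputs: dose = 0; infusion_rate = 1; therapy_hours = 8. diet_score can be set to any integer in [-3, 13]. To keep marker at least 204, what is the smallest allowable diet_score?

diet_score = -2

Substituting into the inflammation equation gives inflammation = 3*diet_score + 22.
Substituting into the uptake equation gives uptake = -9*diet_score - 87.
Substituting into the marker equation gives marker = 27*diet_score + 258.
Require 27*diet_score + 258 ≥ 204, so diet_score ≥ -2.
The smallest integer in [-3, 13] satisfying this is -2.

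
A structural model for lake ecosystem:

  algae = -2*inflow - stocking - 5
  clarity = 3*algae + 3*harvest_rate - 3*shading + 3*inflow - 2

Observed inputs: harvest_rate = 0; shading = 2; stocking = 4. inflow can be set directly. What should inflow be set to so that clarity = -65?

inflow = 10

Substituting into the algae equation gives algae = -2*inflow - 9.
So clarity = -3*inflow - 35.
Solve -3*inflow - 35 = -65: inflow = (-65 + 35) / -3 = 10.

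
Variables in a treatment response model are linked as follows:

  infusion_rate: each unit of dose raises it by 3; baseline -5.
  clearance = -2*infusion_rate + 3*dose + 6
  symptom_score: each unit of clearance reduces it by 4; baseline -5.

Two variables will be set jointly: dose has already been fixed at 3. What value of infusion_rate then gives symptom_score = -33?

infusion_rate = 4

With dose held at 3:
Intervening on infusion_rate fixes its value directly, overriding its dependence on dose.
Substituting into the clearance equation gives clearance = -2*infusion_rate + 15.
Substituting into the symptom_score equation gives symptom_score = 8*infusion_rate - 65.
Solve 8*infusion_rate - 65 = -33: infusion_rate = (-33 + 65) / 8 = 4.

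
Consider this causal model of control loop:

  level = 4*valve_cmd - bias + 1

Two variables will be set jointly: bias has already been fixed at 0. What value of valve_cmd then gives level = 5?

valve_cmd = 1

With bias held at 0:
Substituting into the level equation gives level = 4*valve_cmd + 1.
Solve 4*valve_cmd + 1 = 5: valve_cmd = (5 - 1) / 4 = 1.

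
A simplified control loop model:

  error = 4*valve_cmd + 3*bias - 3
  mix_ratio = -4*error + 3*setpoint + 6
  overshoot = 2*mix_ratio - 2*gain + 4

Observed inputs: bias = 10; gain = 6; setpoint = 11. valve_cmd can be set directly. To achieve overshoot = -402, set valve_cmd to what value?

Substituting into the error equation gives error = 4*valve_cmd + 27.
Substituting into the mix_ratio equation gives mix_ratio = -16*valve_cmd - 69.
Substituting into the overshoot equation gives overshoot = -32*valve_cmd - 146.
Solve -32*valve_cmd - 146 = -402: valve_cmd = (-402 + 146) / -32 = 8.

valve_cmd = 8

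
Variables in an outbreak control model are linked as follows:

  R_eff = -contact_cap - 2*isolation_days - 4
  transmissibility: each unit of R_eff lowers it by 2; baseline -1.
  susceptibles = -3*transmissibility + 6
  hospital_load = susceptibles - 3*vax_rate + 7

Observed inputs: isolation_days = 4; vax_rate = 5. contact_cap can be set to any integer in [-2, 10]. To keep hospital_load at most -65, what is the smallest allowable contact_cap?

contact_cap = -1

Substituting into the R_eff equation gives R_eff = -contact_cap - 12.
This gives transmissibility = 2*contact_cap + 23.
Substituting into the susceptibles equation gives susceptibles = -6*contact_cap - 63.
Substituting into the hospital_load equation gives hospital_load = -6*contact_cap - 71.
Require -6*contact_cap - 71 ≤ -65, so contact_cap ≥ -1.
The smallest integer in [-2, 10] satisfying this is -1.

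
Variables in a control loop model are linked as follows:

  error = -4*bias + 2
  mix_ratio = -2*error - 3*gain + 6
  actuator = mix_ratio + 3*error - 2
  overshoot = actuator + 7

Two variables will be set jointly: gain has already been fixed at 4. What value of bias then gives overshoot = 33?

With gain held at 4:
Substituting into the mix_ratio equation gives mix_ratio = 8*bias - 10.
Substituting into the actuator equation gives actuator = -4*bias - 6.
Substituting into the overshoot equation gives overshoot = -4*bias + 1.
Solve -4*bias + 1 = 33: bias = (33 - 1) / -4 = -8.

bias = -8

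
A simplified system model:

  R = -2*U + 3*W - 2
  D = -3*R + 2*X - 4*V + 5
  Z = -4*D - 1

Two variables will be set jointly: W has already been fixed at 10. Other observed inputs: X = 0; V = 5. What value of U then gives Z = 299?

U = 4

With W held at 10:
Substituting into the R equation gives R = -2*U + 28.
Substituting into the D equation gives D = 6*U - 99.
Z becomes -24*U + 395.
Solve -24*U + 395 = 299: U = (299 - 395) / -24 = 4.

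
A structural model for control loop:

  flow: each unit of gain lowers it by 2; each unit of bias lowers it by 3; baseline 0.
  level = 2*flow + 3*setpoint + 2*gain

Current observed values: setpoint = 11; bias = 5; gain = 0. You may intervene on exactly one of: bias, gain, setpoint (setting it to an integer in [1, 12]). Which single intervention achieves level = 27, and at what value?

set bias = 1

Intervening on bias: with other inputs at their observed values, level = -6*bias + 33. Solving for 27 gives bias = 1, within [1, 12].
Intervening on gain: level = -2*gain + 3. Reaching 27 requires gain = -12, outside [1, 12].
Intervening on setpoint: level = 3*setpoint - 30. Reaching 27 requires setpoint = 19, outside [1, 12].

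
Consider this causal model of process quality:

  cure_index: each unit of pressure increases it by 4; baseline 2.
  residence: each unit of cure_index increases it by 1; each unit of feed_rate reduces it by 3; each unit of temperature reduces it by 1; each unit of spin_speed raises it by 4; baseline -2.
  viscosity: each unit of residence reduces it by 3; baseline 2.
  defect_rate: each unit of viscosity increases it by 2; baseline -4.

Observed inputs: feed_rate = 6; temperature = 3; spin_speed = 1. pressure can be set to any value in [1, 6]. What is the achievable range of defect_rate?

-42 to 78

Substituting into the residence equation gives residence = 4*pressure - 17.
Substituting into the viscosity equation gives viscosity = -12*pressure + 53.
Substituting into the defect_rate equation gives defect_rate = -24*pressure + 102.
Linear in pressure, so extremes are at the endpoints: pressure = 1 gives defect_rate = 78; pressure = 6 gives defect_rate = -42.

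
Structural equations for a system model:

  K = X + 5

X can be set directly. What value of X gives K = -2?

Solve X + 5 = -2: X = (-2 - 5) / 1 = -7.

X = -7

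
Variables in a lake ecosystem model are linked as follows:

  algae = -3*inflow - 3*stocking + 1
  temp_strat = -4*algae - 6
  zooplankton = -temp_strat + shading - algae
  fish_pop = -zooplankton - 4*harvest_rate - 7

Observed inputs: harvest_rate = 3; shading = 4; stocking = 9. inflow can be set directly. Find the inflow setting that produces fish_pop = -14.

Substituting into the algae equation gives algae = -3*inflow - 26.
Substituting into the temp_strat equation gives temp_strat = 12*inflow + 98.
Substituting into the zooplankton equation gives zooplankton = -9*inflow - 68.
Substituting into the fish_pop equation gives fish_pop = 9*inflow + 49.
Solve 9*inflow + 49 = -14: inflow = (-14 - 49) / 9 = -7.

inflow = -7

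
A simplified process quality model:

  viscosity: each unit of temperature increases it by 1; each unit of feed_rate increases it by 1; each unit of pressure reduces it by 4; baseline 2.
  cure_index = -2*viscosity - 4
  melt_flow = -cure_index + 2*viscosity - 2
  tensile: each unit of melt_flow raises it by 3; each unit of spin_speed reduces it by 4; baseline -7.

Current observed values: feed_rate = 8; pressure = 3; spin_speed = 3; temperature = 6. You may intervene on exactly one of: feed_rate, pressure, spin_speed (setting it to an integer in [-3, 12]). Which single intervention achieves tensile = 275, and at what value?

Intervening on feed_rate: tensile = 12*feed_rate - 61. Reaching 275 requires feed_rate = 28, outside [-3, 12].
Intervening on pressure: with other inputs at their observed values, tensile = -48*pressure + 179. Solving for 275 gives pressure = -2, within [-3, 12].
Intervening on spin_speed: tensile = -4*spin_speed + 47. Reaching 275 requires spin_speed = -57, outside [-3, 12].

set pressure = -2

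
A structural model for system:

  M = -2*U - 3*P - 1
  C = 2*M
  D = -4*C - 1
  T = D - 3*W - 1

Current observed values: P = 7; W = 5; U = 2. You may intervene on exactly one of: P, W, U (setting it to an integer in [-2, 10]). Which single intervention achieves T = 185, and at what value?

set W = 7

Intervening on P: T = 24*P + 23. Reaching 185 requires P = 27/4, not an integer.
Intervening on W: with other inputs at their observed values, T = -3*W + 206. Solving for 185 gives W = 7, within [-2, 10].
Intervening on U: T = 16*U + 159. Reaching 185 requires U = 13/8, not an integer.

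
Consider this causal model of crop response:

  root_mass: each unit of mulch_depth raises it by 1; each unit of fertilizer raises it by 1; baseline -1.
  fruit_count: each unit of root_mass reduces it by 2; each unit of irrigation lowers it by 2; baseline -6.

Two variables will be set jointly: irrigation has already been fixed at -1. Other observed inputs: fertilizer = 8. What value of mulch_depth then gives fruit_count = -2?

With irrigation held at -1:
Substituting into the root_mass equation gives root_mass = mulch_depth + 7.
Substituting into the fruit_count equation gives fruit_count = -2*mulch_depth - 18.
Solve -2*mulch_depth - 18 = -2: mulch_depth = (-2 + 18) / -2 = -8.

mulch_depth = -8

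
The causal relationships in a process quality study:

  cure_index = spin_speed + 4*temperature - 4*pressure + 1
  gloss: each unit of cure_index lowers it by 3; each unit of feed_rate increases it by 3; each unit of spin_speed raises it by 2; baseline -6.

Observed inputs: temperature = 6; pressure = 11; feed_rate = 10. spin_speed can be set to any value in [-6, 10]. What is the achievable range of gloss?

Substituting into the cure_index equation gives cure_index = spin_speed - 19.
This gives gloss = -spin_speed + 81.
Linear in spin_speed, so extremes are at the endpoints: spin_speed = -6 gives gloss = 87; spin_speed = 10 gives gloss = 71.

71 to 87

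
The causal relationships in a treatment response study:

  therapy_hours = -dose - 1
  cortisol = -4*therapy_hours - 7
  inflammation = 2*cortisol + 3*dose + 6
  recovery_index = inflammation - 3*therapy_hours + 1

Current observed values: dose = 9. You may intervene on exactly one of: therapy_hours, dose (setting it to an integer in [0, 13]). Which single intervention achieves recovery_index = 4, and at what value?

Intervening on therapy_hours: recovery_index = -11*therapy_hours + 20. Reaching 4 requires therapy_hours = 16/11, not an integer.
Intervening on dose: with other inputs at their observed values, recovery_index = 14*dose + 4. Solving for 4 gives dose = 0, within [0, 13].

set dose = 0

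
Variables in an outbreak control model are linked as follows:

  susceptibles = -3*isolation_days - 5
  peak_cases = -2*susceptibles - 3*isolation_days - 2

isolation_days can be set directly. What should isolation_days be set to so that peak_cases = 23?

isolation_days = 5

Substituting into the peak_cases equation gives peak_cases = 3*isolation_days + 8.
Solve 3*isolation_days + 8 = 23: isolation_days = (23 - 8) / 3 = 5.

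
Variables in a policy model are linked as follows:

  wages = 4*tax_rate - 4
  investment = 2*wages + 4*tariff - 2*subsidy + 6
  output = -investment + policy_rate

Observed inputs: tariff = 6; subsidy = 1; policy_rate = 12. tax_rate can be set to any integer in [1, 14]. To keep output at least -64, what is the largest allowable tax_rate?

Substituting into the investment equation gives investment = 8*tax_rate + 20.
So output = -8*tax_rate - 8.
Require -8*tax_rate - 8 ≥ -64, so tax_rate ≤ 7.
The largest integer in [1, 14] satisfying this is 7.

tax_rate = 7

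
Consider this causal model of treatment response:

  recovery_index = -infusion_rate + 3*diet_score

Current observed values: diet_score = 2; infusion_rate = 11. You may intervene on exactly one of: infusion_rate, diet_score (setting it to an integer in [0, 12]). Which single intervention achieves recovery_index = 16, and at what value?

Intervening on infusion_rate: recovery_index = -infusion_rate + 6. Reaching 16 requires infusion_rate = -10, outside [0, 12].
Intervening on diet_score: with other inputs at their observed values, recovery_index = 3*diet_score - 11. Solving for 16 gives diet_score = 9, within [0, 12].

set diet_score = 9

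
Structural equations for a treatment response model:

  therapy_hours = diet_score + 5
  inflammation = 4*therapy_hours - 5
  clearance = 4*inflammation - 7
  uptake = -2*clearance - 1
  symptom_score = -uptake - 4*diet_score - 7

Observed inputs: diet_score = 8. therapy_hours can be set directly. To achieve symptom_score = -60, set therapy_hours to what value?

Intervening on therapy_hours fixes its value directly, overriding its dependence on diet_score.
Substituting into the clearance equation gives clearance = 16*therapy_hours - 27.
Substituting into the uptake equation gives uptake = -32*therapy_hours + 53.
Substituting into the symptom_score equation gives symptom_score = 32*therapy_hours - 92.
Solve 32*therapy_hours - 92 = -60: therapy_hours = (-60 + 92) / 32 = 1.

therapy_hours = 1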